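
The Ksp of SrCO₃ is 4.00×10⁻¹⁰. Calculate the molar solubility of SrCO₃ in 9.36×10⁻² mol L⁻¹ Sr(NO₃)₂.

4.27×10⁻⁹ M

SrCO₃(s) ⇌ Sr²⁺(aq) + CO₃²⁻(aq)
Let s be the solubility of SrCO₃ here. The common ion gives [Sr²⁺] ≈ 9.36×10⁻² mol L⁻¹, and [CO₃²⁻] = s.
Ksp = [Sr²⁺][CO₃²⁻] = (9.36×10⁻²)s
s = 4.00×10⁻¹⁰ / (9.36×10⁻²) = 4.27×10⁻⁹
s = 4.27×10⁻⁹ mol L⁻¹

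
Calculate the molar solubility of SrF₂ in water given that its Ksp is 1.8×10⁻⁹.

7.7×10⁻⁴ M

SrF₂(s) ⇌ Sr²⁺(aq) + 2 F⁻(aq)
For each mole of SrF₂ that dissolves per liter, [Sr²⁺] = s and [F⁻] = 2s; let s denote this solubility.
Ksp = [Sr²⁺][F⁻]^2 = s · (2s)^2 = 4s^3
4s^3 = 1.8×10⁻⁹  ⇒  s^3 = 4.5×10⁻¹⁰
s = (4.5×10⁻¹⁰)^(1/3) = 7.7×10⁻⁴ mol/L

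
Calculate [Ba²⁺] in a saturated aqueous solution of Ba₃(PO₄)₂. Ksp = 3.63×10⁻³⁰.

Ba₃(PO₄)₂(s) ⇌ 3 Ba²⁺(aq) + 2 PO₄³⁻(aq)
Let s be the molar solubility. Then [Ba²⁺] = 3s and [PO₄³⁻] = 2s.
Ksp = [Ba²⁺]^3[PO₄³⁻]^2 = (3s)^3 · (2s)^2 = 108s^5 = 3.63×10⁻³⁰
s = 5.07×10⁻⁷ mol L⁻¹
[Ba²⁺] = 3s = 1.52×10⁻⁶ mol L⁻¹

1.52×10⁻⁶ M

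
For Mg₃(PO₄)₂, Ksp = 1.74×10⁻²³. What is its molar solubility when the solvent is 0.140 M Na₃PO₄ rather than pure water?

Mg₃(PO₄)₂(s) ⇌ 3 Mg²⁺(aq) + 2 PO₄³⁻(aq)
PO₄³⁻ is already present at 0.140 M. If s mol/L of Mg₃(PO₄)₂ dissolves, [Mg²⁺] = 3s while [PO₄³⁻] ≈ 0.140 M.
Ksp = [Mg²⁺]^3[PO₄³⁻]^2 = (3s)^3(0.140)^2
(3s)^3 = 1.74×10⁻²³ / (0.140)^2 = 8.88×10⁻²²
s = 3.20×10⁻⁸ M

3.20×10⁻⁸ M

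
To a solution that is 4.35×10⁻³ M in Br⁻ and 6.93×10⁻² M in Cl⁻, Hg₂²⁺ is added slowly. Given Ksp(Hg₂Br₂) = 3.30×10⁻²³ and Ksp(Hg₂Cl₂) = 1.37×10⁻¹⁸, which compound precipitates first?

A salt starts to precipitate once the ion product Q reaches its Ksp.
For Hg₂Br₂: [Hg₂²⁺] = (Ksp/[Br⁻]^2) = 1.74×10⁻¹⁸ M
For Hg₂Cl₂: [Hg₂²⁺] = (Ksp/[Cl⁻]^2) = 2.85×10⁻¹⁶ M
Since Hg₂Br₂ needs less Hg₂²⁺ to reach saturation, it precipitates first.

Hg₂Br₂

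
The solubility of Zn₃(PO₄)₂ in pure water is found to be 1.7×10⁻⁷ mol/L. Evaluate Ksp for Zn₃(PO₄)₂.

Zn₃(PO₄)₂(s) ⇌ 3 Zn²⁺(aq) + 2 PO₄³⁻(aq)
Call the molar solubility s, so that [Zn²⁺] = 3s and [PO₄³⁻] = 2s.
Ksp = [Zn²⁺]^3[PO₄³⁻]^2 = (3s)^3 · (2s)^2 = 108s^5
Ksp = 108 × (1.7×10⁻⁷)^5 = 1.5×10⁻³²

Ksp = 1.5×10⁻³²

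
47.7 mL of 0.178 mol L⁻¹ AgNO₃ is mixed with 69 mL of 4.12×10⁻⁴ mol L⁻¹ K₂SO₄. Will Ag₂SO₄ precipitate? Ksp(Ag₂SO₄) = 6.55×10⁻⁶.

No

Total volume after mixing = 47.7 + 69 = 116.7 mL.
[Ag⁺] = (0.178)(47.7)/116.7 = 7.28×10⁻² mol L⁻¹
[SO₄²⁻] = (4.12×10⁻⁴)(69)/116.7 = 2.44×10⁻⁴ mol L⁻¹
Q = [Ag⁺]^2[SO₄²⁻] = 1.29×10⁻⁶
Since Q (1.29×10⁻⁶) is less than Ksp (6.55×10⁻⁶), no Ag₂SO₄ precipitates.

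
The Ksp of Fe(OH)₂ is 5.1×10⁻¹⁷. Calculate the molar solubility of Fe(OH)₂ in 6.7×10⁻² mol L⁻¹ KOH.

1.1×10⁻¹⁴ M

Fe(OH)₂(s) ⇌ Fe²⁺(aq) + 2 OH⁻(aq)
OH⁻ is already present at 6.7×10⁻² mol L⁻¹. If s mol/L of Fe(OH)₂ dissolves, [Fe²⁺] = s while [OH⁻] ≈ 6.7×10⁻² mol L⁻¹.
Ksp = [Fe²⁺][OH⁻]^2 = s(6.7×10⁻²)^2
s = 5.1×10⁻¹⁷ / (6.7×10⁻²)^2 = 1.1×10⁻¹⁴
s = 1.1×10⁻¹⁴ mol L⁻¹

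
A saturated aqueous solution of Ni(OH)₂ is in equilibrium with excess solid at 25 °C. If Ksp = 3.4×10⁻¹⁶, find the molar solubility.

4.4×10⁻⁶ M

Ni(OH)₂(s) ⇌ Ni²⁺(aq) + 2 OH⁻(aq)
Let s be the molar solubility. Then [Ni²⁺] = s and [OH⁻] = 2s.
Ksp = [Ni²⁺][OH⁻]^2 = s · (2s)^2 = 4s^3
4s^3 = 3.4×10⁻¹⁶  ⇒  s^3 = 8.5×10⁻¹⁷
Taking the 3rd root, s = 4.4×10⁻⁶ M.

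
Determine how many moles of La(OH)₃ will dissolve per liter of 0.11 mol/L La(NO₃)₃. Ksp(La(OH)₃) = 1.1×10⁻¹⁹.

3.3×10⁻⁷ M

La(OH)₃(s) ⇌ La³⁺(aq) + 3 OH⁻(aq)
With La³⁺ already at 0.11 mol/L and s small, take [La³⁺] ≈ 0.11 mol/L and [OH⁻] = 3s.
Ksp = [La³⁺][OH⁻]^3 = (0.11)(3s)^3
(3s)^3 = 1.1×10⁻¹⁹ / (0.11) = 1.0×10⁻¹⁸
s = 3.3×10⁻⁷ mol/L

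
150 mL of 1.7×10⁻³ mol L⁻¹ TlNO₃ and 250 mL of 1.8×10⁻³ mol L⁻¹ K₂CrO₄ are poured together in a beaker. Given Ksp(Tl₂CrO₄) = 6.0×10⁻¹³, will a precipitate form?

Total volume after mixing = 150 + 250 = 400 mL.
[Tl⁺] = (1.7×10⁻³)(150)/400 = 6.4×10⁻⁴ mol L⁻¹
[CrO₄²⁻] = (1.8×10⁻³)(250)/400 = 1.1×10⁻³ mol L⁻¹
Q = [Tl⁺]^2[CrO₄²⁻] = 4.6×10⁻¹⁰
Q = 4.6×10⁻¹⁰ > Ksp = 6.0×10⁻¹³, so the solution is supersaturated and Tl₂CrO₄ precipitates.

Yes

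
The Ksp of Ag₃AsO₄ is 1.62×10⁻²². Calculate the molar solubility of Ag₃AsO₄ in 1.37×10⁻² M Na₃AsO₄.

7.59×10⁻⁸ M

Ag₃AsO₄(s) ⇌ 3 Ag⁺(aq) + AsO₄³⁻(aq)
The solution already contains AsO₄³⁻ at 1.37×10⁻² M. Let s be the molar solubility of Ag₃AsO₄.
[AsO₄³⁻] ≈ 1.37×10⁻² M (common ion dominates); [Ag⁺] = 3s.
Ksp = [Ag⁺]^3[AsO₄³⁻] = (3s)^3(1.37×10⁻²)
(3s)^3 = 1.62×10⁻²² / (1.37×10⁻²) = 1.18×10⁻²⁰
s = 7.59×10⁻⁸ M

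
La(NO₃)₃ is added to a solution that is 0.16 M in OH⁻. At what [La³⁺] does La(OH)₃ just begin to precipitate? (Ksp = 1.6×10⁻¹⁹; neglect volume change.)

3.9×10⁻¹⁷ M

Precipitation of each salt begins when its ion product equals Ksp.
La(OH)₃(s) ⇌ La³⁺(aq) + 3 OH⁻(aq)
Ksp = [La³⁺][OH⁻]^3 = [La³⁺](0.16)^3
[La³⁺] = 1.6×10⁻¹⁹ / (0.16)^3 = 3.9×10⁻¹⁷
[La³⁺] = 3.9×10⁻¹⁷ M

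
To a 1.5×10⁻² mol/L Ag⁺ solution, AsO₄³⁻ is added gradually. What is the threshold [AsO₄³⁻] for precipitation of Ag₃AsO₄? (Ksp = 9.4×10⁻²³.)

Precipitation begins when Q = Ksp.
Ag₃AsO₄(s) ⇌ 3 Ag⁺(aq) + AsO₄³⁻(aq)
Ksp = [Ag⁺]^3[AsO₄³⁻] = [AsO₄³⁻](1.5×10⁻²)^3
[AsO₄³⁻] = 9.4×10⁻²³ / (1.5×10⁻²)^3 = 2.8×10⁻¹⁷
[AsO₄³⁻] = 2.8×10⁻¹⁷ mol/L

2.8×10⁻¹⁷ M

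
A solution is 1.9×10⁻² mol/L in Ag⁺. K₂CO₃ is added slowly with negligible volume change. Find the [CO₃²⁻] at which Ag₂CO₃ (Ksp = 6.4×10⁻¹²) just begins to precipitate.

Precipitation begins when Q = Ksp.
Ag₂CO₃(s) ⇌ 2 Ag⁺(aq) + CO₃²⁻(aq)
Ksp = [Ag⁺]^2[CO₃²⁻] = [CO₃²⁻](1.9×10⁻²)^2
[CO₃²⁻] = 6.4×10⁻¹² / (1.9×10⁻²)^2 = 1.8×10⁻⁸
[CO₃²⁻] = 1.8×10⁻⁸ mol/L

1.8×10⁻⁸ M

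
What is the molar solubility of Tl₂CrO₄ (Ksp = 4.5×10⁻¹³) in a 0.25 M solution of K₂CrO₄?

Tl₂CrO₄(s) ⇌ 2 Tl⁺(aq) + CrO₄²⁻(aq)
Let s be the solubility of Tl₂CrO₄ here. The common ion gives [CrO₄²⁻] ≈ 0.25 M, and [Tl⁺] = 2s.
Ksp = [Tl⁺]^2[CrO₄²⁻] = (2s)^2(0.25)
(2s)^2 = 4.5×10⁻¹³ / (0.25) = 1.8×10⁻¹²
s = 6.7×10⁻⁷ M

6.7×10⁻⁷ M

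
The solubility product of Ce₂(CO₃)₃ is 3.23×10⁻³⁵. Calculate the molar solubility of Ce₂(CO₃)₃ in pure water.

4.96×10⁻⁸ M

Ce₂(CO₃)₃(s) ⇌ 2 Ce³⁺(aq) + 3 CO₃²⁻(aq)
Let s be the molar solubility. Then [Ce³⁺] = 2s and [CO₃²⁻] = 3s.
Ksp = [Ce³⁺]^2[CO₃²⁻]^3 = (2s)^2 · (3s)^3 = 108s^5
108s^5 = 3.23×10⁻³⁵  ⇒  s^5 = 2.99×10⁻³⁷
s = 4.96×10⁻⁸ mol L⁻¹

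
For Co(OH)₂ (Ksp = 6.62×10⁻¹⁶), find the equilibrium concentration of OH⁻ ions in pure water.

1.10×10⁻⁵ M

Co(OH)₂(s) ⇌ Co²⁺(aq) + 2 OH⁻(aq)
If s mol/L of Co(OH)₂ dissolves, [Co²⁺] = s and [OH⁻] = 2s.
Ksp = [Co²⁺][OH⁻]^2 = s · (2s)^2 = 4s^3 = 6.62×10⁻¹⁶
s = 5.49×10⁻⁶ mol/L
[OH⁻] = 2s = 1.10×10⁻⁵ mol/L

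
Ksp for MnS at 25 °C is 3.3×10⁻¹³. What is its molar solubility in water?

5.7×10⁻⁷ M

MnS(s) ⇌ Mn²⁺(aq) + S²⁻(aq)
If s mol/L of MnS dissolves, [Mn²⁺] = s and [S²⁻] = s.
Ksp = [Mn²⁺][S²⁻] = s · s = s^2
s^2 = 3.3×10⁻¹³
s = (3.3×10⁻¹³)^(1/2) = 5.7×10⁻⁷ mol L⁻¹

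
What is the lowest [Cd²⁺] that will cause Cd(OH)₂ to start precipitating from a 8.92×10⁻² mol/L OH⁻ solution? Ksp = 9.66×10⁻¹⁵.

The threshold for precipitation is Q = Ksp.
Cd(OH)₂(s) ⇌ Cd²⁺(aq) + 2 OH⁻(aq)
Ksp = [Cd²⁺][OH⁻]^2 = [Cd²⁺](8.92×10⁻²)^2
[Cd²⁺] = 9.66×10⁻¹⁵ / (8.92×10⁻²)^2 = 1.21×10⁻¹²
[Cd²⁺] = 1.21×10⁻¹² mol/L

1.21×10⁻¹² M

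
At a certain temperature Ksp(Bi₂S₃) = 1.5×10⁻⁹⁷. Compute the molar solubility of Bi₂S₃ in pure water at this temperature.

1.7×10⁻²⁰ M

Bi₂S₃(s) ⇌ 2 Bi³⁺(aq) + 3 S²⁻(aq)
If s mol/L of Bi₂S₃ dissolves, [Bi³⁺] = 2s and [S²⁻] = 3s.
Ksp = [Bi³⁺]^2[S²⁻]^3 = (2s)^2 · (3s)^3 = 108s^5
108s^5 = 1.5×10⁻⁹⁷  ⇒  s^5 = 1.4×10⁻⁹⁹
Taking the 5th root, s = 1.7×10⁻²⁰ mol L⁻¹.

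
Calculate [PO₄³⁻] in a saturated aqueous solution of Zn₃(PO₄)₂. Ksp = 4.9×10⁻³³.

2.7×10⁻⁷ M

Zn₃(PO₄)₂(s) ⇌ 3 Zn²⁺(aq) + 2 PO₄³⁻(aq)
For each mole of Zn₃(PO₄)₂ that dissolves per liter, [Zn²⁺] = 3s and [PO₄³⁻] = 2s; let s denote this solubility.
Ksp = [Zn²⁺]^3[PO₄³⁻]^2 = (3s)^3 · (2s)^2 = 108s^5 = 4.9×10⁻³³
s = 1.4×10⁻⁷ mol L⁻¹
[PO₄³⁻] = 2s = 2.7×10⁻⁷ mol L⁻¹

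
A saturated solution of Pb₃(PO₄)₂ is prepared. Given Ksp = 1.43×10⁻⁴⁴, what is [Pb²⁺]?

2.00×10⁻⁹ M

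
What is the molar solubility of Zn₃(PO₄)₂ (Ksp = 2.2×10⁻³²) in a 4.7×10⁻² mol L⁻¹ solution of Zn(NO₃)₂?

Zn₃(PO₄)₂(s) ⇌ 3 Zn²⁺(aq) + 2 PO₄³⁻(aq)
Let s be the solubility of Zn₃(PO₄)₂ here. The common ion gives [Zn²⁺] ≈ 4.7×10⁻² mol L⁻¹, and [PO₄³⁻] = 2s.
Ksp = [Zn²⁺]^3[PO₄³⁻]^2 = (4.7×10⁻²)^3(2s)^2
(2s)^2 = 2.2×10⁻³² / (4.7×10⁻²)^3 = 2.1×10⁻²⁸
s = 7.3×10⁻¹⁵ mol L⁻¹

7.3×10⁻¹⁵ M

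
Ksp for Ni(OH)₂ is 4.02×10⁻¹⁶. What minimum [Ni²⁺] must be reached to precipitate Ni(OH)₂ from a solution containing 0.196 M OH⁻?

1.05×10⁻¹⁴ M

Each salt precipitates once Q = Ksp for that salt.
Ni(OH)₂(s) ⇌ Ni²⁺(aq) + 2 OH⁻(aq)
Ksp = [Ni²⁺][OH⁻]^2 = [Ni²⁺](0.196)^2
[Ni²⁺] = 4.02×10⁻¹⁶ / (0.196)^2 = 1.05×10⁻¹⁴
[Ni²⁺] = 1.05×10⁻¹⁴ M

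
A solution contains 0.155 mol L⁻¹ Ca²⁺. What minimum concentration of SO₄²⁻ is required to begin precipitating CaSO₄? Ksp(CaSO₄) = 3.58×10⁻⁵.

Precipitation begins when Q = Ksp.
CaSO₄(s) ⇌ Ca²⁺(aq) + SO₄²⁻(aq)
Ksp = [Ca²⁺][SO₄²⁻] = [SO₄²⁻](0.155)
[SO₄²⁻] = 3.58×10⁻⁵ / (0.155) = 2.31×10⁻⁴
[SO₄²⁻] = 2.31×10⁻⁴ mol L⁻¹

2.31×10⁻⁴ M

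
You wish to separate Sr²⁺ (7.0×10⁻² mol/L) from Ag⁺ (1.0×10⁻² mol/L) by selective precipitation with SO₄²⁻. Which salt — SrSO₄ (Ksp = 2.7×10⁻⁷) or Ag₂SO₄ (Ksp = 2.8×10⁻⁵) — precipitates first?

SrSO₄

Precipitation of each salt begins when its ion product equals Ksp.
For SrSO₄: [SO₄²⁻] = (Ksp/[Sr²⁺]) = 3.9×10⁻⁶ mol/L
For Ag₂SO₄: [SO₄²⁻] = (Ksp/[Ag⁺]^2) = 0.28 mol/L
Since SrSO₄ needs less SO₄²⁻ to reach saturation, it precipitates first.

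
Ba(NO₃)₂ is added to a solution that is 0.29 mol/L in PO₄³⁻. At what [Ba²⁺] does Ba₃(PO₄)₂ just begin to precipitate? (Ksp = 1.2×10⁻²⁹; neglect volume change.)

A salt starts to precipitate once the ion product Q reaches its Ksp.
Ba₃(PO₄)₂(s) ⇌ 3 Ba²⁺(aq) + 2 PO₄³⁻(aq)
Ksp = [Ba²⁺]^3[PO₄³⁻]^2 = [Ba²⁺]^3(0.29)^2
[Ba²⁺]^3 = 1.2×10⁻²⁹ / (0.29)^2 = 1.4×10⁻²⁸
[Ba²⁺] = 5.2×10⁻¹⁰ mol/L

5.2×10⁻¹⁰ M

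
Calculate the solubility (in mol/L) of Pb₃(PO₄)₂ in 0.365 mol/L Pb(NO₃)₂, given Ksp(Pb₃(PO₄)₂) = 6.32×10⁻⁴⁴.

5.70×10⁻²² M

Pb₃(PO₄)₂(s) ⇌ 3 Pb²⁺(aq) + 2 PO₄³⁻(aq)
Pb²⁺ is already present at 0.365 mol/L. If s mol/L of Pb₃(PO₄)₂ dissolves, [PO₄³⁻] = 2s while [Pb²⁺] ≈ 0.365 mol/L.
Ksp = [Pb²⁺]^3[PO₄³⁻]^2 = (0.365)^3(2s)^2
(2s)^2 = 6.32×10⁻⁴⁴ / (0.365)^3 = 1.30×10⁻⁴²
s = 5.70×10⁻²² mol/L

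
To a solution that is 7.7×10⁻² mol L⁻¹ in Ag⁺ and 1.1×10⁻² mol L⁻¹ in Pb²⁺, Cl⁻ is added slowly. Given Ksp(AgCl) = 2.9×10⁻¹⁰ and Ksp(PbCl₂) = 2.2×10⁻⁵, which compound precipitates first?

A salt starts to precipitate once the ion product Q reaches its Ksp.
For AgCl: [Cl⁻] = (Ksp/[Ag⁺]) = 3.8×10⁻⁹ mol L⁻¹
For PbCl₂: [Cl⁻] = (Ksp/[Pb²⁺])^(1/2) = 4.5×10⁻² mol L⁻¹
Since AgCl needs less Cl⁻ to reach saturation, it precipitates first.

AgCl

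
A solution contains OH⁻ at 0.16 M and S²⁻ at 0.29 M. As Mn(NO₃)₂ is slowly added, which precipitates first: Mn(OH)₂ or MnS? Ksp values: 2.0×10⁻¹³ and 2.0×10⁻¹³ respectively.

MnS

Each salt precipitates once Q = Ksp for that salt.
For Mn(OH)₂: [Mn²⁺] = (Ksp/[OH⁻]^2) = 7.8×10⁻¹² M
For MnS: [Mn²⁺] = (Ksp/[S²⁻]) = 6.9×10⁻¹³ M
The smaller threshold [Mn²⁺] is reached first, so MnS precipitates first.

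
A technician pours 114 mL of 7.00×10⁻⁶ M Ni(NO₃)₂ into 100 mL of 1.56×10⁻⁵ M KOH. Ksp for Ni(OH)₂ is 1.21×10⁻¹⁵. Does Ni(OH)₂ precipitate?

No

After mixing, V = 114 mL + 100 mL = 214 mL.
[Ni²⁺] = (7.00×10⁻⁶)(114)/214 = 3.73×10⁻⁶ M
[OH⁻] = (1.56×10⁻⁵)(100)/214 = 7.29×10⁻⁶ M
Q = [Ni²⁺][OH⁻]^2 = 1.98×10⁻¹⁶
Since Q (1.98×10⁻¹⁶) is less than Ksp (1.21×10⁻¹⁵), no Ni(OH)₂ precipitates.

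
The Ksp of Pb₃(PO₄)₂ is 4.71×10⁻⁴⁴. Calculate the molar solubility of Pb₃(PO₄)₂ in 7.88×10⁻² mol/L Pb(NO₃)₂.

4.91×10⁻²¹ M

Pb₃(PO₄)₂(s) ⇌ 3 Pb²⁺(aq) + 2 PO₄³⁻(aq)
With Pb²⁺ already at 7.88×10⁻² mol/L and s small, take [Pb²⁺] ≈ 7.88×10⁻² mol/L and [PO₄³⁻] = 2s.
Ksp = [Pb²⁺]^3[PO₄³⁻]^2 = (7.88×10⁻²)^3(2s)^2
(2s)^2 = 4.71×10⁻⁴⁴ / (7.88×10⁻²)^3 = 9.63×10⁻⁴¹
s = 4.91×10⁻²¹ mol/L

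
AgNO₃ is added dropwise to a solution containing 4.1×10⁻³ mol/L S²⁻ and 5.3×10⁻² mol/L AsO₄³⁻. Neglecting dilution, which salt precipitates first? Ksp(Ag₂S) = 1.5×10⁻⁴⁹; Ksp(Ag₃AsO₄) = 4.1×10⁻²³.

Precipitation of each salt begins when its ion product equals Ksp.
For Ag₂S: [Ag⁺] = (Ksp/[S²⁻])^(1/2) = 6.0×10⁻²⁴ mol/L
For Ag₃AsO₄: [Ag⁺] = (Ksp/[AsO₄³⁻])^(1/3) = 9.2×10⁻⁸ mol/L
Ag₂S requires the lower [Ag⁺], so it precipitates first.

Ag₂S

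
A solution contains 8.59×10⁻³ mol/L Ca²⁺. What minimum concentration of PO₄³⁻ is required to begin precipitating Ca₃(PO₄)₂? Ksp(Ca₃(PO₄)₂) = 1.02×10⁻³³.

4.01×10⁻¹⁴ M

A salt starts to precipitate once the ion product Q reaches its Ksp.
Ca₃(PO₄)₂(s) ⇌ 3 Ca²⁺(aq) + 2 PO₄³⁻(aq)
Ksp = [Ca²⁺]^3[PO₄³⁻]^2 = [PO₄³⁻]^2(8.59×10⁻³)^3
[PO₄³⁻]^2 = 1.02×10⁻³³ / (8.59×10⁻³)^3 = 1.61×10⁻²⁷
[PO₄³⁻] = 4.01×10⁻¹⁴ mol/L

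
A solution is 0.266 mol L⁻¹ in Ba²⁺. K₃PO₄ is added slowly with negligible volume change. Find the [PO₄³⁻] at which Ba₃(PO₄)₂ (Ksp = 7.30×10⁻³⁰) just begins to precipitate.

1.97×10⁻¹⁴ M

Precipitation of each salt begins when its ion product equals Ksp.
Ba₃(PO₄)₂(s) ⇌ 3 Ba²⁺(aq) + 2 PO₄³⁻(aq)
Ksp = [Ba²⁺]^3[PO₄³⁻]^2 = [PO₄³⁻]^2(0.266)^3
[PO₄³⁻]^2 = 7.30×10⁻³⁰ / (0.266)^3 = 3.88×10⁻²⁸
[PO₄³⁻] = 1.97×10⁻¹⁴ mol L⁻¹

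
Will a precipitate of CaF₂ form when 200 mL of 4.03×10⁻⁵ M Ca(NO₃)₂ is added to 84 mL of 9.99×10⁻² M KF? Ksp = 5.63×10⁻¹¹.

The combined volume is 284 mL.
[Ca²⁺] = (4.03×10⁻⁵)(200)/284 = 2.84×10⁻⁵ M
[F⁻] = (9.99×10⁻²)(84)/284 = 2.95×10⁻² M
Q = [Ca²⁺][F⁻]^2 = 2.48×10⁻⁸
Because Q > Ksp (2.48×10⁻⁸ vs 5.63×10⁻¹¹), a precipitate of CaF₂ forms.

Yes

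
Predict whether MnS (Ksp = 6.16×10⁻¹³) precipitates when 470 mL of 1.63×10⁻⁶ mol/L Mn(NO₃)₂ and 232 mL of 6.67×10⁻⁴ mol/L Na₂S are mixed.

Yes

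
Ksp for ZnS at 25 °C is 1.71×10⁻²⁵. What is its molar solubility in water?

4.14×10⁻¹³ M

ZnS(s) ⇌ Zn²⁺(aq) + S²⁻(aq)
If s mol/L of ZnS dissolves, [Zn²⁺] = s and [S²⁻] = s.
Ksp = [Zn²⁺][S²⁻] = s · s = s^2
s^2 = 1.71×10⁻²⁵
s = (1.71×10⁻²⁵)^(1/2) = 4.14×10⁻¹³ mol L⁻¹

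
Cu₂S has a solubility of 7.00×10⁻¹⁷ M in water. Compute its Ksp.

Ksp = 1.37×10⁻⁴⁸

Cu₂S(s) ⇌ 2 Cu⁺(aq) + S²⁻(aq)
If s mol/L of Cu₂S dissolves, [Cu⁺] = 2s and [S²⁻] = s.
Ksp = [Cu⁺]^2[S²⁻] = (2s)^2 · s = 4s^3
Ksp = 4 × (7.00×10⁻¹⁷)^3 = 1.37×10⁻⁴⁸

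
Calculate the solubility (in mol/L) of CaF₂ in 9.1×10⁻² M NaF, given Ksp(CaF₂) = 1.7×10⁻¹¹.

2.1×10⁻⁹ M

CaF₂(s) ⇌ Ca²⁺(aq) + 2 F⁻(aq)
F⁻ is already present at 9.1×10⁻² M. If s mol/L of CaF₂ dissolves, [Ca²⁺] = s while [F⁻] ≈ 9.1×10⁻² M.
Ksp = [Ca²⁺][F⁻]^2 = s(9.1×10⁻²)^2
s = 1.7×10⁻¹¹ / (9.1×10⁻²)^2 = 2.1×10⁻⁹
s = 2.1×10⁻⁹ M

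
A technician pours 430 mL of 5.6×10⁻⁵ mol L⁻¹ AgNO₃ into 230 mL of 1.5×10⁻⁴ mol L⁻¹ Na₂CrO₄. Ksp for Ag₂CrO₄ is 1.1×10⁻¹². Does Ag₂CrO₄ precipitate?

No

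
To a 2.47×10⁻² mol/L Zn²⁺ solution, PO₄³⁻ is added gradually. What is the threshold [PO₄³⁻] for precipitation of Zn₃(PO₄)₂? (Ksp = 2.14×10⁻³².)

3.77×10⁻¹⁴ M

Precipitation of each salt begins when its ion product equals Ksp.
Zn₃(PO₄)₂(s) ⇌ 3 Zn²⁺(aq) + 2 PO₄³⁻(aq)
Ksp = [Zn²⁺]^3[PO₄³⁻]^2 = [PO₄³⁻]^2(2.47×10⁻²)^3
[PO₄³⁻]^2 = 2.14×10⁻³² / (2.47×10⁻²)^3 = 1.42×10⁻²⁷
[PO₄³⁻] = 3.77×10⁻¹⁴ mol/L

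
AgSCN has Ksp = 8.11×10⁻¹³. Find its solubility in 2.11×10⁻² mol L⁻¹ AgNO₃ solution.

3.84×10⁻¹¹ M

AgSCN(s) ⇌ Ag⁺(aq) + SCN⁻(aq)
Let s be the solubility of AgSCN here. The common ion gives [Ag⁺] ≈ 2.11×10⁻² mol L⁻¹, and [SCN⁻] = s.
Ksp = [Ag⁺][SCN⁻] = (2.11×10⁻²)s
s = 8.11×10⁻¹³ / (2.11×10⁻²) = 3.84×10⁻¹¹
s = 3.84×10⁻¹¹ mol L⁻¹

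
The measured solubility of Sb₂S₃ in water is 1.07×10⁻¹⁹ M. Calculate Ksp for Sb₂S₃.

Sb₂S₃(s) ⇌ 2 Sb³⁺(aq) + 3 S²⁻(aq)
Let s be the molar solubility. Then [Sb³⁺] = 2s and [S²⁻] = 3s.
Ksp = [Sb³⁺]^2[S²⁻]^3 = (2s)^2 · (3s)^3 = 108s^5
Ksp = 108 × (1.07×10⁻¹⁹)^5 = 1.51×10⁻⁹³

Ksp = 1.51×10⁻⁹³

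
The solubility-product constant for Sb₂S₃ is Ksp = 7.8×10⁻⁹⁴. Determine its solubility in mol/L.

Sb₂S₃(s) ⇌ 2 Sb³⁺(aq) + 3 S²⁻(aq)
Call the molar solubility s, so that [Sb³⁺] = 2s and [S²⁻] = 3s.
Ksp = [Sb³⁺]^2[S²⁻]^3 = (2s)^2 · (3s)^3 = 108s^5
108s^5 = 7.8×10⁻⁹⁴  ⇒  s^5 = 7.2×10⁻⁹⁶
s = (7.2×10⁻⁹⁶)^(1/5) = 9.4×10⁻²⁰ M

9.4×10⁻²⁰ M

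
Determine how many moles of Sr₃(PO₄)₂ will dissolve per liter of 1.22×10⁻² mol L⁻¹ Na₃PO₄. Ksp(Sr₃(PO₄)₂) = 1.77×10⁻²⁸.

3.53×10⁻⁹ M

Sr₃(PO₄)₂(s) ⇌ 3 Sr²⁺(aq) + 2 PO₄³⁻(aq)
Let s be the solubility of Sr₃(PO₄)₂ here. The common ion gives [PO₄³⁻] ≈ 1.22×10⁻² mol L⁻¹, and [Sr²⁺] = 3s.
Ksp = [Sr²⁺]^3[PO₄³⁻]^2 = (3s)^3(1.22×10⁻²)^2
(3s)^3 = 1.77×10⁻²⁸ / (1.22×10⁻²)^2 = 1.19×10⁻²⁴
s = 3.53×10⁻⁹ mol L⁻¹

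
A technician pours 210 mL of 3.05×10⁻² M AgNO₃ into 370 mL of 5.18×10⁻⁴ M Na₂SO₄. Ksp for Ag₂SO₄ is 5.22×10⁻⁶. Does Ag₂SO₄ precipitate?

No

Total volume after mixing = 210 + 370 = 580 mL.
[Ag⁺] = (3.05×10⁻²)(210)/580 = 1.10×10⁻² M
[SO₄²⁻] = (5.18×10⁻⁴)(370)/580 = 3.30×10⁻⁴ M
Q = [Ag⁺]^2[SO₄²⁻] = 4.03×10⁻⁸
Q = 4.03×10⁻⁸ < Ksp = 5.22×10⁻⁶, so the solution is unsaturated and no precipitate forms.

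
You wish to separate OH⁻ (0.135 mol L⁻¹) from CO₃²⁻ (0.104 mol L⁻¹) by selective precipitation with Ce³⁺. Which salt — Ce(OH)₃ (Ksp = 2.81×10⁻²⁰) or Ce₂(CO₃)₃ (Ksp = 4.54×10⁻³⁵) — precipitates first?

Each salt precipitates once Q = Ksp for that salt.
For Ce(OH)₃: [Ce³⁺] = (Ksp/[OH⁻]^3) = 1.14×10⁻¹⁷ mol L⁻¹
For Ce₂(CO₃)₃: [Ce³⁺] = (Ksp/[CO₃²⁻]^3)^(1/2) = 2.01×10⁻¹⁶ mol L⁻¹
The smaller threshold [Ce³⁺] is reached first, so Ce(OH)₃ precipitates first.

Ce(OH)₃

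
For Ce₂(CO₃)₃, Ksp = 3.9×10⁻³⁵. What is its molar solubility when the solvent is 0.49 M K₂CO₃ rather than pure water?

Ce₂(CO₃)₃(s) ⇌ 2 Ce³⁺(aq) + 3 CO₃²⁻(aq)
CO₃²⁻ is already present at 0.49 M. If s mol/L of Ce₂(CO₃)₃ dissolves, [Ce³⁺] = 2s while [CO₃²⁻] ≈ 0.49 M.
Ksp = [Ce³⁺]^2[CO₃²⁻]^3 = (2s)^2(0.49)^3
(2s)^2 = 3.9×10⁻³⁵ / (0.49)^3 = 3.3×10⁻³⁴
s = 9.1×10⁻¹⁸ M

9.1×10⁻¹⁸ M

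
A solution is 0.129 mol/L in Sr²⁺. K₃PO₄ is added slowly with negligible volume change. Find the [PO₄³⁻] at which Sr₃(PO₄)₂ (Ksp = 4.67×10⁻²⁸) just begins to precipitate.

4.66×10⁻¹³ M

Precipitation of each salt begins when its ion product equals Ksp.
Sr₃(PO₄)₂(s) ⇌ 3 Sr²⁺(aq) + 2 PO₄³⁻(aq)
Ksp = [Sr²⁺]^3[PO₄³⁻]^2 = [PO₄³⁻]^2(0.129)^3
[PO₄³⁻]^2 = 4.67×10⁻²⁸ / (0.129)^3 = 2.18×10⁻²⁵
[PO₄³⁻] = 4.66×10⁻¹³ mol/L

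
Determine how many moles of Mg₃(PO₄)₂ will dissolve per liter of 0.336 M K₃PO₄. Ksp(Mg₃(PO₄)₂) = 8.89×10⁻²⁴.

1.43×10⁻⁸ M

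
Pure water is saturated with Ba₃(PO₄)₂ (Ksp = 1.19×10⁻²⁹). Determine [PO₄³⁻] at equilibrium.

1.29×10⁻⁶ M

Ba₃(PO₄)₂(s) ⇌ 3 Ba²⁺(aq) + 2 PO₄³⁻(aq)
Let s be the molar solubility. Then [Ba²⁺] = 3s and [PO₄³⁻] = 2s.
Ksp = [Ba²⁺]^3[PO₄³⁻]^2 = (3s)^3 · (2s)^2 = 108s^5 = 1.19×10⁻²⁹
s = 6.43×10⁻⁷ M
[PO₄³⁻] = 2s = 1.29×10⁻⁶ M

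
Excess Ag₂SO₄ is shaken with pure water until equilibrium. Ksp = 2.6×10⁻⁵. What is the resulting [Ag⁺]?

3.7×10⁻² M

Ag₂SO₄(s) ⇌ 2 Ag⁺(aq) + SO₄²⁻(aq)
Call the molar solubility s, so that [Ag⁺] = 2s and [SO₄²⁻] = s.
Ksp = [Ag⁺]^2[SO₄²⁻] = (2s)^2 · s = 4s^3 = 2.6×10⁻⁵
s = 1.9×10⁻² M
[Ag⁺] = 2s = 3.7×10⁻² M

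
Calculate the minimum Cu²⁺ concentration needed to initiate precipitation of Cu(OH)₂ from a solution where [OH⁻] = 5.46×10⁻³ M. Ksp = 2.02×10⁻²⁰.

6.78×10⁻¹⁶ M

Precipitation begins when Q = Ksp.
Cu(OH)₂(s) ⇌ Cu²⁺(aq) + 2 OH⁻(aq)
Ksp = [Cu²⁺][OH⁻]^2 = [Cu²⁺](5.46×10⁻³)^2
[Cu²⁺] = 2.02×10⁻²⁰ / (5.46×10⁻³)^2 = 6.78×10⁻¹⁶
[Cu²⁺] = 6.78×10⁻¹⁶ M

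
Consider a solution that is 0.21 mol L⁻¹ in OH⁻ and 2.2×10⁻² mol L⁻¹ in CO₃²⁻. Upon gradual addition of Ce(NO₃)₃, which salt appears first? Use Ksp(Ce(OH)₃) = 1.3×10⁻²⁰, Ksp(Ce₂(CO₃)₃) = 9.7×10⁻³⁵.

Ce(OH)₃

Precipitation of each salt begins when its ion product equals Ksp.
For Ce(OH)₃: [Ce³⁺] = (Ksp/[OH⁻]^3) = 1.4×10⁻¹⁸ mol L⁻¹
For Ce₂(CO₃)₃: [Ce³⁺] = (Ksp/[CO₃²⁻]^3)^(1/2) = 3.0×10⁻¹⁵ mol L⁻¹
The smaller threshold [Ce³⁺] is reached first, so Ce(OH)₃ precipitates first.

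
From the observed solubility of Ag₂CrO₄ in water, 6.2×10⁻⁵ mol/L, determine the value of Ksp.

Ksp = 9.5×10⁻¹³

Ag₂CrO₄(s) ⇌ 2 Ag⁺(aq) + CrO₄²⁻(aq)
With molar solubility s: [Ag⁺] = 2s, [CrO₄²⁻] = s.
Ksp = [Ag⁺]^2[CrO₄²⁻] = (2s)^2 · s = 4s^3
Ksp = 4 × (6.2×10⁻⁵)^3 = 9.5×10⁻¹³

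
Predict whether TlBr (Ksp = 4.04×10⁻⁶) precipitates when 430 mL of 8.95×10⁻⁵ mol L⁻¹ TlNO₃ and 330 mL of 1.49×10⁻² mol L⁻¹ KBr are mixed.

The combined volume is 760 mL.
[Tl⁺] = (8.95×10⁻⁵)(430)/760 = 5.06×10⁻⁵ mol L⁻¹
[Br⁻] = (1.49×10⁻²)(330)/760 = 6.47×10⁻³ mol L⁻¹
Q = [Tl⁺][Br⁻] = 3.28×10⁻⁷
Since Q (3.28×10⁻⁷) is less than Ksp (4.04×10⁻⁶), no TlBr precipitates.

No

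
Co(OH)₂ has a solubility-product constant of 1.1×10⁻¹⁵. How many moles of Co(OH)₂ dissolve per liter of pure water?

Co(OH)₂(s) ⇌ Co²⁺(aq) + 2 OH⁻(aq)
Call the molar solubility s, so that [Co²⁺] = s and [OH⁻] = 2s.
Ksp = [Co²⁺][OH⁻]^2 = s · (2s)^2 = 4s^3
4s^3 = 1.1×10⁻¹⁵  ⇒  s^3 = 2.8×10⁻¹⁶
s = 6.5×10⁻⁶ mol/L

6.5×10⁻⁶ M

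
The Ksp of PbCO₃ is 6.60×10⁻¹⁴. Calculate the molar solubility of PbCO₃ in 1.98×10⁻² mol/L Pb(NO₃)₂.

PbCO₃(s) ⇌ Pb²⁺(aq) + CO₃²⁻(aq)
The solution already contains Pb²⁺ at 1.98×10⁻² mol/L. Let s be the molar solubility of PbCO₃.
[Pb²⁺] ≈ 1.98×10⁻² mol/L (common ion dominates); [CO₃²⁻] = s.
Ksp = [Pb²⁺][CO₃²⁻] = (1.98×10⁻²)s
s = 6.60×10⁻¹⁴ / (1.98×10⁻²) = 3.33×10⁻¹²
s = 3.33×10⁻¹² mol/L

3.33×10⁻¹² M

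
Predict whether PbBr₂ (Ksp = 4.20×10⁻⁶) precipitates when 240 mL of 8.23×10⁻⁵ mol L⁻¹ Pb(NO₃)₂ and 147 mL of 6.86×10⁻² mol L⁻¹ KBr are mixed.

After mixing, V = 240 mL + 147 mL = 387 mL.
[Pb²⁺] = (8.23×10⁻⁵)(240)/387 = 5.10×10⁻⁵ mol L⁻¹
[Br⁻] = (6.86×10⁻²)(147)/387 = 2.61×10⁻² mol L⁻¹
Q = [Pb²⁺][Br⁻]^2 = 3.47×10⁻⁸
Q < Ksp (3.47×10⁻⁸ vs 4.20×10⁻⁶); the solution remains unsaturated and no precipitate forms.

No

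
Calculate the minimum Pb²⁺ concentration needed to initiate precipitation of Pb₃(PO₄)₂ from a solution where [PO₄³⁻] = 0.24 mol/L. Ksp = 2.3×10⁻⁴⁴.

7.4×10⁻¹⁵ M

The threshold for precipitation is Q = Ksp.
Pb₃(PO₄)₂(s) ⇌ 3 Pb²⁺(aq) + 2 PO₄³⁻(aq)
Ksp = [Pb²⁺]^3[PO₄³⁻]^2 = [Pb²⁺]^3(0.24)^2
[Pb²⁺]^3 = 2.3×10⁻⁴⁴ / (0.24)^2 = 4.0×10⁻⁴³
[Pb²⁺] = 7.4×10⁻¹⁵ mol/L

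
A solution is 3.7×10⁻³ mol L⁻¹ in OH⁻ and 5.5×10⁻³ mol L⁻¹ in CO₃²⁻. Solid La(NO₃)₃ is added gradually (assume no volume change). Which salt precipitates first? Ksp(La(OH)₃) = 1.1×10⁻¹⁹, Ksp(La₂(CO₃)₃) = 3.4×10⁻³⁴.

La₂(CO₃)₃

Precipitation of each salt begins when its ion product equals Ksp.
For La(OH)₃: [La³⁺] = (Ksp/[OH⁻]^3) = 2.2×10⁻¹² mol L⁻¹
For La₂(CO₃)₃: [La³⁺] = (Ksp/[CO₃²⁻]^3)^(1/2) = 4.5×10⁻¹⁴ mol L⁻¹
La₂(CO₃)₃ requires the lower [La³⁺], so it precipitates first.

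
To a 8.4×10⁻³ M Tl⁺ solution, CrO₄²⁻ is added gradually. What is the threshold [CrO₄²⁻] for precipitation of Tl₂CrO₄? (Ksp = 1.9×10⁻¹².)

2.7×10⁻⁸ M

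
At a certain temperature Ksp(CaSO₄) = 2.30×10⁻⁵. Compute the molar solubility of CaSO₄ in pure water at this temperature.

CaSO₄(s) ⇌ Ca²⁺(aq) + SO₄²⁻(aq)
Let s be the molar solubility. Then [Ca²⁺] = s and [SO₄²⁻] = s.
Ksp = [Ca²⁺][SO₄²⁻] = s · s = s^2
s^2 = 2.30×10⁻⁵
s = (2.30×10⁻⁵)^(1/2) = 4.80×10⁻³ M

4.80×10⁻³ M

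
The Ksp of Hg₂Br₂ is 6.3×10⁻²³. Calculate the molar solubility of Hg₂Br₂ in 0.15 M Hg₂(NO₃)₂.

Hg₂Br₂(s) ⇌ Hg₂²⁺(aq) + 2 Br⁻(aq)
Let s be the solubility of Hg₂Br₂ here. The common ion gives [Hg₂²⁺] ≈ 0.15 M, and [Br⁻] = 2s.
Ksp = [Hg₂²⁺][Br⁻]^2 = (0.15)(2s)^2
(2s)^2 = 6.3×10⁻²³ / (0.15) = 4.2×10⁻²²
s = 1.0×10⁻¹¹ M

1.0×10⁻¹¹ M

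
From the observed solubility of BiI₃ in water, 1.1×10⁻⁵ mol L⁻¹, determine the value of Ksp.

Ksp = 4.0×10⁻¹⁹

BiI₃(s) ⇌ Bi³⁺(aq) + 3 I⁻(aq)
Let s be the molar solubility. Then [Bi³⁺] = s and [I⁻] = 3s.
Ksp = [Bi³⁺][I⁻]^3 = s · (3s)^3 = 27s^4
Ksp = 27 × (1.1×10⁻⁵)^4 = 4.0×10⁻¹⁹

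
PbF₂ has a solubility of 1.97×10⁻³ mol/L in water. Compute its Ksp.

PbF₂(s) ⇌ Pb²⁺(aq) + 2 F⁻(aq)
Let s be the molar solubility. Then [Pb²⁺] = s and [F⁻] = 2s.
Ksp = [Pb²⁺][F⁻]^2 = s · (2s)^2 = 4s^3
Ksp = 4 × (1.97×10⁻³)^3 = 3.06×10⁻⁸

Ksp = 3.06×10⁻⁸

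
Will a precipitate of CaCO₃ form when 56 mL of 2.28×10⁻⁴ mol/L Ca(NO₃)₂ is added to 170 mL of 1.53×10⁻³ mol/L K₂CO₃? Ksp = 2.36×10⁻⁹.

Yes

After mixing, V = 56 mL + 170 mL = 226 mL.
[Ca²⁺] = (2.28×10⁻⁴)(56)/226 = 5.65×10⁻⁵ mol/L
[CO₃²⁻] = (1.53×10⁻³)(170)/226 = 1.15×10⁻³ mol/L
Q = [Ca²⁺][CO₃²⁻] = 6.50×10⁻⁸
Q = 6.50×10⁻⁸ > Ksp = 2.36×10⁻⁹, so the solution is supersaturated and CaCO₃ precipitates.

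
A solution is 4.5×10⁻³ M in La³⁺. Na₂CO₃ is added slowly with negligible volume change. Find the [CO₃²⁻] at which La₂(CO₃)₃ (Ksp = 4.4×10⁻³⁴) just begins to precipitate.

2.8×10⁻¹⁰ M

Precipitation of each salt begins when its ion product equals Ksp.
La₂(CO₃)₃(s) ⇌ 2 La³⁺(aq) + 3 CO₃²⁻(aq)
Ksp = [La³⁺]^2[CO₃²⁻]^3 = [CO₃²⁻]^3(4.5×10⁻³)^2
[CO₃²⁻]^3 = 4.4×10⁻³⁴ / (4.5×10⁻³)^2 = 2.2×10⁻²⁹
[CO₃²⁻] = 2.8×10⁻¹⁰ M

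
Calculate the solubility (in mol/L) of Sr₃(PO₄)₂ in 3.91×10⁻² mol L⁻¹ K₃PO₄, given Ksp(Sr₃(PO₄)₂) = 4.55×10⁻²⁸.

2.23×10⁻⁹ M

Sr₃(PO₄)₂(s) ⇌ 3 Sr²⁺(aq) + 2 PO₄³⁻(aq)
The solution already contains PO₄³⁻ at 3.91×10⁻² mol L⁻¹. Let s be the molar solubility of Sr₃(PO₄)₂.
[PO₄³⁻] ≈ 3.91×10⁻² mol L⁻¹ (common ion dominates); [Sr²⁺] = 3s.
Ksp = [Sr²⁺]^3[PO₄³⁻]^2 = (3s)^3(3.91×10⁻²)^2
(3s)^3 = 4.55×10⁻²⁸ / (3.91×10⁻²)^2 = 2.98×10⁻²⁵
s = 2.23×10⁻⁹ mol L⁻¹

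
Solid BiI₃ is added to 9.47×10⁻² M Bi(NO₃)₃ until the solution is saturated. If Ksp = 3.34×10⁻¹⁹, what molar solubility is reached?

BiI₃(s) ⇌ Bi³⁺(aq) + 3 I⁻(aq)
With Bi³⁺ already at 9.47×10⁻² M and s small, take [Bi³⁺] ≈ 9.47×10⁻² M and [I⁻] = 3s.
Ksp = [Bi³⁺][I⁻]^3 = (9.47×10⁻²)(3s)^3
(3s)^3 = 3.34×10⁻¹⁹ / (9.47×10⁻²) = 3.53×10⁻¹⁸
s = 5.07×10⁻⁷ M

5.07×10⁻⁷ M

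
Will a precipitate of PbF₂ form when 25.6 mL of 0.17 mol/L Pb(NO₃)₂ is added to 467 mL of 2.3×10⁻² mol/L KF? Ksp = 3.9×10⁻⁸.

The combined volume is 492.6 mL.
[Pb²⁺] = (0.17)(25.6)/492.6 = 8.8×10⁻³ mol/L
[F⁻] = (2.3×10⁻²)(467)/492.6 = 2.2×10⁻² mol/L
Q = [Pb²⁺][F⁻]^2 = 4.2×10⁻⁶
Since Q (4.2×10⁻⁶) exceeds Ksp (3.9×10⁻⁸), PbF₂ will precipitate.

Yes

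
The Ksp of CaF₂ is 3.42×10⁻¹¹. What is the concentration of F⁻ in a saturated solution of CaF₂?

4.09×10⁻⁴ M

CaF₂(s) ⇌ Ca²⁺(aq) + 2 F⁻(aq)
With molar solubility s: [Ca²⁺] = s, [F⁻] = 2s.
Ksp = [Ca²⁺][F⁻]^2 = s · (2s)^2 = 4s^3 = 3.42×10⁻¹¹
s = 2.04×10⁻⁴ mol/L
[F⁻] = 2s = 4.09×10⁻⁴ mol/L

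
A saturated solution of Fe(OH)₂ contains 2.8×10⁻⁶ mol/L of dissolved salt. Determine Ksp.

Fe(OH)₂(s) ⇌ Fe²⁺(aq) + 2 OH⁻(aq)
Call the molar solubility s, so that [Fe²⁺] = s and [OH⁻] = 2s.
Ksp = [Fe²⁺][OH⁻]^2 = s · (2s)^2 = 4s^3
Ksp = 4 × (2.8×10⁻⁶)^3 = 8.8×10⁻¹⁷

Ksp = 8.8×10⁻¹⁷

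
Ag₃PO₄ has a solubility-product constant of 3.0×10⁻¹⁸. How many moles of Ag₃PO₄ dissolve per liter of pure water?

1.8×10⁻⁵ M

Ag₃PO₄(s) ⇌ 3 Ag⁺(aq) + PO₄³⁻(aq)
Call the molar solubility s, so that [Ag⁺] = 3s and [PO₄³⁻] = s.
Ksp = [Ag⁺]^3[PO₄³⁻] = (3s)^3 · s = 27s^4
27s^4 = 3.0×10⁻¹⁸  ⇒  s^4 = 1.1×10⁻¹⁹
s = (1.1×10⁻¹⁹)^(1/4) = 1.8×10⁻⁵ mol L⁻¹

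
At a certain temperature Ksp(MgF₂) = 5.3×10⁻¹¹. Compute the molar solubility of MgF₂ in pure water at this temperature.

2.4×10⁻⁴ M

MgF₂(s) ⇌ Mg²⁺(aq) + 2 F⁻(aq)
If s mol/L of MgF₂ dissolves, [Mg²⁺] = s and [F⁻] = 2s.
Ksp = [Mg²⁺][F⁻]^2 = s · (2s)^2 = 4s^3
4s^3 = 5.3×10⁻¹¹  ⇒  s^3 = 1.3×10⁻¹¹
Taking the 3rd root, s = 2.4×10⁻⁴ mol L⁻¹.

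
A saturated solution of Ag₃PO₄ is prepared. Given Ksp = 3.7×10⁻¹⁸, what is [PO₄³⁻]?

1.9×10⁻⁵ M

Ag₃PO₄(s) ⇌ 3 Ag⁺(aq) + PO₄³⁻(aq)
Call the molar solubility s, so that [Ag⁺] = 3s and [PO₄³⁻] = s.
Ksp = [Ag⁺]^3[PO₄³⁻] = (3s)^3 · s = 27s^4 = 3.7×10⁻¹⁸
s = 1.9×10⁻⁵ M
[PO₄³⁻] = s = 1.9×10⁻⁵ M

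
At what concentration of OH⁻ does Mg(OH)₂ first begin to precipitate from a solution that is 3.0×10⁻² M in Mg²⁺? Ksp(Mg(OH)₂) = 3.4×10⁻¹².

1.1×10⁻⁵ M

Each salt precipitates once Q = Ksp for that salt.
Mg(OH)₂(s) ⇌ Mg²⁺(aq) + 2 OH⁻(aq)
Ksp = [Mg²⁺][OH⁻]^2 = [OH⁻]^2(3.0×10⁻²)
[OH⁻]^2 = 3.4×10⁻¹² / (3.0×10⁻²) = 1.1×10⁻¹⁰
[OH⁻] = 1.1×10⁻⁵ M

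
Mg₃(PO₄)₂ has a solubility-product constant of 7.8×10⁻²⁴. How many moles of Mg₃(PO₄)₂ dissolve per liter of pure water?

9.4×10⁻⁶ M

Mg₃(PO₄)₂(s) ⇌ 3 Mg²⁺(aq) + 2 PO₄³⁻(aq)
Call the molar solubility s, so that [Mg²⁺] = 3s and [PO₄³⁻] = 2s.
Ksp = [Mg²⁺]^3[PO₄³⁻]^2 = (3s)^3 · (2s)^2 = 108s^5
108s^5 = 7.8×10⁻²⁴  ⇒  s^5 = 7.2×10⁻²⁶
Taking the 5th root, s = 9.4×10⁻⁶ M.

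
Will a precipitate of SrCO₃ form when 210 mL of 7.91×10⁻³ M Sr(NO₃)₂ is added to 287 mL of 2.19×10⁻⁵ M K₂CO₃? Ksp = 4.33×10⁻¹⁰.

Yes

After mixing, V = 210 mL + 287 mL = 497 mL.
[Sr²⁺] = (7.91×10⁻³)(210)/497 = 3.34×10⁻³ M
[CO₃²⁻] = (2.19×10⁻⁵)(287)/497 = 1.26×10⁻⁵ M
Q = [Sr²⁺][CO₃²⁻] = 4.23×10⁻⁸
Q = 4.23×10⁻⁸ > Ksp = 4.33×10⁻¹⁰, so the solution is supersaturated and SrCO₃ precipitates.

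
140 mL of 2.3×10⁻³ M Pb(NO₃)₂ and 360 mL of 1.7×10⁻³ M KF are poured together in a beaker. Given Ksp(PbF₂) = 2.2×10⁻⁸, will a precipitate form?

After mixing, V = 140 mL + 360 mL = 500 mL.
[Pb²⁺] = (2.3×10⁻³)(140)/500 = 6.4×10⁻⁴ M
[F⁻] = (1.7×10⁻³)(360)/500 = 1.2×10⁻³ M
Q = [Pb²⁺][F⁻]^2 = 9.6×10⁻¹⁰
Q < Ksp (9.6×10⁻¹⁰ vs 2.2×10⁻⁸); the solution remains unsaturated and no precipitate forms.

No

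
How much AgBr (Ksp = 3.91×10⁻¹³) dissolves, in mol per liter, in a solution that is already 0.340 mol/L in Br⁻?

1.15×10⁻¹² M

AgBr(s) ⇌ Ag⁺(aq) + Br⁻(aq)
With Br⁻ already at 0.340 mol/L and s small, take [Br⁻] ≈ 0.340 mol/L and [Ag⁺] = s.
Ksp = [Ag⁺][Br⁻] = s(0.340)
s = 3.91×10⁻¹³ / (0.340) = 1.15×10⁻¹²
s = 1.15×10⁻¹² mol/L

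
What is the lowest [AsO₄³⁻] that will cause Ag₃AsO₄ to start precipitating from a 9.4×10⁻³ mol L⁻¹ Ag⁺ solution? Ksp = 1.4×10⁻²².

Precipitation of each salt begins when its ion product equals Ksp.
Ag₃AsO₄(s) ⇌ 3 Ag⁺(aq) + AsO₄³⁻(aq)
Ksp = [Ag⁺]^3[AsO₄³⁻] = [AsO₄³⁻](9.4×10⁻³)^3
[AsO₄³⁻] = 1.4×10⁻²² / (9.4×10⁻³)^3 = 1.7×10⁻¹⁶
[AsO₄³⁻] = 1.7×10⁻¹⁶ mol L⁻¹

1.7×10⁻¹⁶ M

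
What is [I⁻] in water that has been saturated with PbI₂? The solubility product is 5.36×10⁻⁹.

2.20×10⁻³ M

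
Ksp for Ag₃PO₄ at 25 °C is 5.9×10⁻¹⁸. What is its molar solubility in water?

2.2×10⁻⁵ M

Ag₃PO₄(s) ⇌ 3 Ag⁺(aq) + PO₄³⁻(aq)
With molar solubility s: [Ag⁺] = 3s, [PO₄³⁻] = s.
Ksp = [Ag⁺]^3[PO₄³⁻] = (3s)^3 · s = 27s^4
27s^4 = 5.9×10⁻¹⁸  ⇒  s^4 = 2.2×10⁻¹⁹
Taking the 4th root, s = 2.2×10⁻⁵ mol/L.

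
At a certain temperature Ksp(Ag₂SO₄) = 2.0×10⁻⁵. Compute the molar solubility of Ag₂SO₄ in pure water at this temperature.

1.7×10⁻² M

Ag₂SO₄(s) ⇌ 2 Ag⁺(aq) + SO₄²⁻(aq)
Let s be the molar solubility. Then [Ag⁺] = 2s and [SO₄²⁻] = s.
Ksp = [Ag⁺]^2[SO₄²⁻] = (2s)^2 · s = 4s^3
4s^3 = 2.0×10⁻⁵  ⇒  s^3 = 5.0×10⁻⁶
Taking the 3rd root, s = 1.7×10⁻² mol/L.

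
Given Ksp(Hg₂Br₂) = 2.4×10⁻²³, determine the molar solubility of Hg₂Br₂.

Hg₂Br₂(s) ⇌ Hg₂²⁺(aq) + 2 Br⁻(aq)
Let s be the molar solubility. Then [Hg₂²⁺] = s and [Br⁻] = 2s.
Ksp = [Hg₂²⁺][Br⁻]^2 = s · (2s)^2 = 4s^3
4s^3 = 2.4×10⁻²³  ⇒  s^3 = 6.0×10⁻²⁴
s = (6.0×10⁻²⁴)^(1/3) = 1.8×10⁻⁸ mol L⁻¹

1.8×10⁻⁸ M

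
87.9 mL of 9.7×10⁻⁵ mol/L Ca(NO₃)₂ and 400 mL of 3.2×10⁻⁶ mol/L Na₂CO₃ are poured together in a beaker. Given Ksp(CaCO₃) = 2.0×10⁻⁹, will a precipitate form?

No

Total volume after mixing = 87.9 + 400 = 487.9 mL.
[Ca²⁺] = (9.7×10⁻⁵)(87.9)/487.9 = 1.7×10⁻⁵ mol/L
[CO₃²⁻] = (3.2×10⁻⁶)(400)/487.9 = 2.6×10⁻⁶ mol/L
Q = [Ca²⁺][CO₃²⁻] = 4.6×10⁻¹¹
Q = 4.6×10⁻¹¹ < Ksp = 2.0×10⁻⁹, so the solution is unsaturated and no precipitate forms.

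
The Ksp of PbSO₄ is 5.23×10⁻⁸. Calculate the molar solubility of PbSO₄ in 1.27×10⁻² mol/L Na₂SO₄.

4.12×10⁻⁶ M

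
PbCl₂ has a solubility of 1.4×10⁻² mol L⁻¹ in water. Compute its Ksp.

PbCl₂(s) ⇌ Pb²⁺(aq) + 2 Cl⁻(aq)
With molar solubility s: [Pb²⁺] = s, [Cl⁻] = 2s.
Ksp = [Pb²⁺][Cl⁻]^2 = s · (2s)^2 = 4s^3
Ksp = 4 × (1.4×10⁻²)^3 = 1.1×10⁻⁵

Ksp = 1.1×10⁻⁵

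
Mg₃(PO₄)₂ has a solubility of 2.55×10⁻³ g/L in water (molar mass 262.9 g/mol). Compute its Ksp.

Molar solubility s = (2.55×10⁻³ g/L) / (262.9 g/mol) = 9.6995×10⁻⁶ mol/L
Mg₃(PO₄)₂(s) ⇌ 3 Mg²⁺(aq) + 2 PO₄³⁻(aq)
For each mole of Mg₃(PO₄)₂ that dissolves per liter, [Mg²⁺] = 3s and [PO₄³⁻] = 2s; let s denote this solubility.
Ksp = [Mg²⁺]^3[PO₄³⁻]^2 = (3s)^3 · (2s)^2 = 108s^5
Ksp = 108 × (9.6995×10⁻⁶)^5 = 9.27×10⁻²⁴

Ksp = 9.27×10⁻²⁴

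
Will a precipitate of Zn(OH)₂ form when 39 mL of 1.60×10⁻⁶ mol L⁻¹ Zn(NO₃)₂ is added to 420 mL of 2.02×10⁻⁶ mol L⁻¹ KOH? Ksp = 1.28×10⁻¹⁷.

Total volume after mixing = 39 + 420 = 459 mL.
[Zn²⁺] = (1.60×10⁻⁶)(39)/459 = 1.36×10⁻⁷ mol L⁻¹
[OH⁻] = (2.02×10⁻⁶)(420)/459 = 1.85×10⁻⁶ mol L⁻¹
Q = [Zn²⁺][OH⁻]^2 = 4.64×10⁻¹⁹
Since Q (4.64×10⁻¹⁹) is less than Ksp (1.28×10⁻¹⁷), no Zn(OH)₂ precipitates.

No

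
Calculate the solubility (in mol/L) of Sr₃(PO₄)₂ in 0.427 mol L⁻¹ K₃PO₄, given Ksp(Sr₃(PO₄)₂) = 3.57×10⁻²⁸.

4.17×10⁻¹⁰ M

Sr₃(PO₄)₂(s) ⇌ 3 Sr²⁺(aq) + 2 PO₄³⁻(aq)
PO₄³⁻ is already present at 0.427 mol L⁻¹. If s mol/L of Sr₃(PO₄)₂ dissolves, [Sr²⁺] = 3s while [PO₄³⁻] ≈ 0.427 mol L⁻¹.
Ksp = [Sr²⁺]^3[PO₄³⁻]^2 = (3s)^3(0.427)^2
(3s)^3 = 3.57×10⁻²⁸ / (0.427)^2 = 1.96×10⁻²⁷
s = 4.17×10⁻¹⁰ mol L⁻¹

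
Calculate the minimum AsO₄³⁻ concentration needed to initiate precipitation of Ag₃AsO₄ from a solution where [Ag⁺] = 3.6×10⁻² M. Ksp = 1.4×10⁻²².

3.0×10⁻¹⁸ M

A salt starts to precipitate once the ion product Q reaches its Ksp.
Ag₃AsO₄(s) ⇌ 3 Ag⁺(aq) + AsO₄³⁻(aq)
Ksp = [Ag⁺]^3[AsO₄³⁻] = [AsO₄³⁻](3.6×10⁻²)^3
[AsO₄³⁻] = 1.4×10⁻²² / (3.6×10⁻²)^3 = 3.0×10⁻¹⁸
[AsO₄³⁻] = 3.0×10⁻¹⁸ M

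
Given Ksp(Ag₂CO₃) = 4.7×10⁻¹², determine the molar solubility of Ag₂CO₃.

Ag₂CO₃(s) ⇌ 2 Ag⁺(aq) + CO₃²⁻(aq)
With molar solubility s: [Ag⁺] = 2s, [CO₃²⁻] = s.
Ksp = [Ag⁺]^2[CO₃²⁻] = (2s)^2 · s = 4s^3
4s^3 = 4.7×10⁻¹²  ⇒  s^3 = 1.2×10⁻¹²
Taking the 3rd root, s = 1.1×10⁻⁴ mol/L.

1.1×10⁻⁴ M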